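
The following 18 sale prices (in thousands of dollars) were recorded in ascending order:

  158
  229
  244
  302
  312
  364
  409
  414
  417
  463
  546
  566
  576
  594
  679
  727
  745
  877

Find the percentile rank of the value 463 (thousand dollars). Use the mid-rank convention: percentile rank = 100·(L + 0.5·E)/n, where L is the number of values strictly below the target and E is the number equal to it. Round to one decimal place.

52.8

Count below 463: L = 9; count equal: E = 1; n = 18.
Percentile rank = 100·(9 + 0.5·1)/18 = 100·9.5/18 = 52.78.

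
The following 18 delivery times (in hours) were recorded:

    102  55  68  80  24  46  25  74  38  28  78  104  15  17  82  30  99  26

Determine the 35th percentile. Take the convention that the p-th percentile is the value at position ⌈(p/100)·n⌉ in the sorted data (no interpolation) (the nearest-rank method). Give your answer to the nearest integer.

Sorted: 15, 17, 24, 25, 26, 28, 30, 38, 46, 55, 68, 74, 78, 80, 82, 99, 102, 104.
n = 18.
Position = ⌈35/100 · 18⌉ = ⌈6.3⌉ = 7.
The value at rank 7 is 30.

30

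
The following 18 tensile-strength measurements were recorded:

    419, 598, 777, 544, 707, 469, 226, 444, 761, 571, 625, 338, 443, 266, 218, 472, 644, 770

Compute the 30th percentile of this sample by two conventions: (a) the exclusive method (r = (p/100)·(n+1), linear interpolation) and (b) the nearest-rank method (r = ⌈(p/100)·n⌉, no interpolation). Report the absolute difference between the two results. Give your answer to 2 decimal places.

7.20

Sorted: 218, 226, 266, 338, 419, 443, 444, 469, 472, 544, 571, 598, 625, 644, 707, 761, 770, 777.
n = 18.
(a) r = 5.7; between ranks 5 (419) and 6 (443): 435.8.
(b) the nearest-rank method: rank 6 → 443.
|435.8 − 443| = 7.2.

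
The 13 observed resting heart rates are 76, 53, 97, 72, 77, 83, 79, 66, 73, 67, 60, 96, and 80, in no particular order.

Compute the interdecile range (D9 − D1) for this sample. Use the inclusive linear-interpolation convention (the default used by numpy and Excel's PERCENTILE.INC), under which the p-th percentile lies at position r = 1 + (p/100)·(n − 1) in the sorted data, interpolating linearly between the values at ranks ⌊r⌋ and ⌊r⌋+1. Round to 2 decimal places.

Sorted: 53, 60, 66, 67, 72, 73, 76, 77, 79, 80, 83, 96, 97.
n = 13.
P10: r = 2.2; ranks 2–3 are 60, 66; interpolating gives 61.2.
P90: r = 11.8; ranks 11–12 are 83, 96; interpolating gives 93.4.
Difference: 93.4 − 61.2 = 32.2.

32.20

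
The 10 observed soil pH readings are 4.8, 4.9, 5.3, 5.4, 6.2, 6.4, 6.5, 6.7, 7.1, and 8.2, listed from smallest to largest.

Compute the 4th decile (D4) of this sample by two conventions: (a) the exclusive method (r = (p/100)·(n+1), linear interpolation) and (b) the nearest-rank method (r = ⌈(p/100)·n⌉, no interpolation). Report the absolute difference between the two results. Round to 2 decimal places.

n = 10.
(a) r = 4.4; between ranks 4 (5.4) and 5 (6.2): 5.72.
(b) the nearest-rank method: rank 4 → 5.4.
|5.72 − 5.4| = 0.32.

0.32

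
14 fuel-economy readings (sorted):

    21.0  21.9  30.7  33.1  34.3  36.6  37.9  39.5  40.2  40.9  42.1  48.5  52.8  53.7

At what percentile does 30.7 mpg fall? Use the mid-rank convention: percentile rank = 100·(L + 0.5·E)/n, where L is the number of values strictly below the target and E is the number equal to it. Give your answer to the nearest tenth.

Count below 30.7: L = 2; count equal: E = 1; n = 14.
Percentile rank = 100·(2 + 0.5·1)/14 = 100·2.5/14 = 17.86.

17.9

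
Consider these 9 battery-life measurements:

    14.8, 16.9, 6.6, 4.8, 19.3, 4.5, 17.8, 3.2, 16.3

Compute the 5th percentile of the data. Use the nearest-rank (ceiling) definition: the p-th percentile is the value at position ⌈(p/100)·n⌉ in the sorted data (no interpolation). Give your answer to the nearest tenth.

3.2

Sorted: 3.2, 4.5, 4.8, 6.6, 14.8, 16.3, 16.9, 17.8, 19.3.
n = 9.
Position = ⌈5/100 · 9⌉ = ⌈0.45⌉ = 1.
The value at rank 1 is 3.2.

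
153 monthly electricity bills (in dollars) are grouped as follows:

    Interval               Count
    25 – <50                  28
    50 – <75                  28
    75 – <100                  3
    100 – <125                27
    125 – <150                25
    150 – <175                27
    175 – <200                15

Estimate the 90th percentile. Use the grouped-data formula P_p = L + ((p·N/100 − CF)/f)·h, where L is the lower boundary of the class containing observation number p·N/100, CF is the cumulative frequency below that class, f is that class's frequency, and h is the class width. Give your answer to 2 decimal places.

174.72

N = 153; target position k = 90/100 · 153 = 137.7.
Cumulative frequencies: 28, 56, 59, 86, 111, 138, 153.
Observation 137.7 falls in the class 150 – <175.
L = 150, CF = 111, f = 27, h = 25.
P90 = 150 + ((137.7 − 111)/27)·25 = 150 + 24.7222 = 174.722.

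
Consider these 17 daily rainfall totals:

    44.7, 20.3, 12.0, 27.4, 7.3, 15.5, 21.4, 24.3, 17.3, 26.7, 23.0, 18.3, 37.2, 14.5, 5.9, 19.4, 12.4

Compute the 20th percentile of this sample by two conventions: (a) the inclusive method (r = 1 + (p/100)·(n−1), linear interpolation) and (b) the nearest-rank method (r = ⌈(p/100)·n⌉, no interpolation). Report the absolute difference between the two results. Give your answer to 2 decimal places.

Sorted: 5.9, 7.3, 12.0, 12.4, 14.5, 15.5, 17.3, 18.3, 19.4, 20.3, 21.4, 23.0, 24.3, 26.7, 27.4, 37.2, 44.7.
n = 17.
(a) r = 4.2; between ranks 4 (12.4) and 5 (14.5): 12.82.
(b) the nearest-rank method: rank 4 → 12.4.
|12.82 − 12.4| = 0.42.

0.42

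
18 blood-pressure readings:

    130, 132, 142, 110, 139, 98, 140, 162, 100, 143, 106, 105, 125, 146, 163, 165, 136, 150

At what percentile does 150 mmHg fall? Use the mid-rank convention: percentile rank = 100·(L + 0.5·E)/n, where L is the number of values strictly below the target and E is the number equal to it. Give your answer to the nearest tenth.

Sorted: 98, 100, 105, 106, 110, 125, 130, 132, 136, 139, 140, 142, 143, 146, 150, 162, 163, 165.
Count below 150: L = 14; count equal: E = 1; n = 18.
Percentile rank = 100·(14 + 0.5·1)/18 = 100·14.5/18 = 80.56.

80.6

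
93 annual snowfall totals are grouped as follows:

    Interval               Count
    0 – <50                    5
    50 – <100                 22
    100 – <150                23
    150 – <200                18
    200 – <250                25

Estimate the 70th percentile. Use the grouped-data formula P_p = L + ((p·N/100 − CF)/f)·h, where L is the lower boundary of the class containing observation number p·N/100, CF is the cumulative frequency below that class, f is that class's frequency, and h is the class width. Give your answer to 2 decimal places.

191.94

N = 93; target position k = 70/100 · 93 = 65.1.
Cumulative frequencies: 5, 27, 50, 68, 93.
Observation 65.1 falls in the class 150 – <200.
L = 150, CF = 50, f = 18, h = 50.
P70 = 150 + ((65.1 − 50)/18)·50 = 150 + 41.9444 = 191.944.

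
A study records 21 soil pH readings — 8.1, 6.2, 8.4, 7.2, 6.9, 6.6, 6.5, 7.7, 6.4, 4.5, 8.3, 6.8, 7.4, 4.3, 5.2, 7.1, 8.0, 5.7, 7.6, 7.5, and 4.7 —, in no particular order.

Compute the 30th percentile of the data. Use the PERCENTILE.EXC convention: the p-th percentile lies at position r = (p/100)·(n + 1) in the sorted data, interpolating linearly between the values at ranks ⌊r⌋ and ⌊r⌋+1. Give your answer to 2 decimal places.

6.32

Sorted: 4.3, 4.5, 4.7, 5.2, 5.7, 6.2, 6.4, 6.5, 6.6, 6.8, 6.9, 7.1, 7.2, 7.4, 7.5, 7.6, 7.7, 8.0, 8.1, 8.3, 8.4.
n = 21.
r = (30/100)·(21 + 1) = 6.6.
Rank 6 is 6.2 and rank 7 is 6.4.
Interpolate: 6.2 + 0.6·(6.4 − 6.2) = 6.2 + 0.6·0.2 = 6.32.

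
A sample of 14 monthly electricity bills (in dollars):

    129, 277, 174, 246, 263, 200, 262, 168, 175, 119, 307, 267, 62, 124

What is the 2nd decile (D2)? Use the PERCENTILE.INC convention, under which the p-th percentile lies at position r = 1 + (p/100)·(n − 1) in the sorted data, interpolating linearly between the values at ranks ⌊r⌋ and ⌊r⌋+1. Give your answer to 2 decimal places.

Sorted: 62, 119, 124, 129, 168, 174, 175, 200, 246, 262, 263, 267, 277, 307.
n = 14.
r = 1 + (20/100)·(14 − 1) = 1 + 2.6 = 3.6.
Rank 3 is 124 and rank 4 is 129.
Interpolate: 124 + 0.6·(129 − 124) = 124 + 0.6·5 = 127.

127.00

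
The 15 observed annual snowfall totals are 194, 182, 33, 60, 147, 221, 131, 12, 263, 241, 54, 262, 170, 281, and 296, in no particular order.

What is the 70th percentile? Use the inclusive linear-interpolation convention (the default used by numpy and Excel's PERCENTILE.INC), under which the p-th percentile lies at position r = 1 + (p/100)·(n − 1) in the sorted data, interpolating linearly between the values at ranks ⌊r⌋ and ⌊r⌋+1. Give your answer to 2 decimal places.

Sorted: 12, 33, 54, 60, 131, 147, 170, 182, 194, 221, 241, 262, 263, 281, 296.
n = 15.
r = 1 + (70/100)·(15 − 1) = 1 + 9.8 = 10.8.
Rank 10 is 221 and rank 11 is 241.
Interpolate: 221 + 0.8·(241 − 221) = 221 + 0.8·20 = 237.

237.00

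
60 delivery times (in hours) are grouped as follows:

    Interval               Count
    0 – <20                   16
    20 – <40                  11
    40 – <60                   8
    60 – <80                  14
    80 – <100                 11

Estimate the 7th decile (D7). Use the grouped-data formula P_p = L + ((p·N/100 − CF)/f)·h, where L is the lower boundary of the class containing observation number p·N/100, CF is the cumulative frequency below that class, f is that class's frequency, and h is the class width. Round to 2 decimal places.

N = 60; target position k = 70/100 · 60 = 42.
Cumulative frequencies: 16, 27, 35, 49, 60.
Observation 42 falls in the class 60 – <80.
L = 60, CF = 35, f = 14, h = 20.
P70 = 60 + ((42 − 35)/14)·20 = 60 + 10 = 70.

70.00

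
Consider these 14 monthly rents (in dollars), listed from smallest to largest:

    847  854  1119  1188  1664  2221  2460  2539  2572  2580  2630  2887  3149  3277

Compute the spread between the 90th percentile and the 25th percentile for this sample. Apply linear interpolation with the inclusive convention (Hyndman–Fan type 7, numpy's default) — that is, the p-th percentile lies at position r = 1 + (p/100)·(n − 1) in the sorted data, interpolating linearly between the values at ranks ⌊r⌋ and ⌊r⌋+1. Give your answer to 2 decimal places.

1763.40

n = 14.
P25: r = 4.25; ranks 4–5 are 1188, 1664; interpolating gives 1307.
P90: r = 12.7; ranks 12–13 are 2887, 3149; interpolating gives 3070.4.
Difference: 3070.4 − 1307 = 1763.4.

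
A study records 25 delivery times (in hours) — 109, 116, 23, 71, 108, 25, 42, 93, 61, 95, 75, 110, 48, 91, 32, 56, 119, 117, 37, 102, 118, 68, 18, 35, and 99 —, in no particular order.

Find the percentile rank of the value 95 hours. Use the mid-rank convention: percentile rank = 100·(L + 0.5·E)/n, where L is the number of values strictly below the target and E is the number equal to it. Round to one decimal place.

Sorted: 18, 23, 25, 32, 35, 37, 42, 48, 56, 61, 68, 71, 75, 91, 93, 95, 99, 102, 108, 109, 110, 116, 117, 118, 119.
Count below 95: L = 15; count equal: E = 1; n = 25.
Percentile rank = 100·(15 + 0.5·1)/25 = 100·15.5/25 = 62.

62.0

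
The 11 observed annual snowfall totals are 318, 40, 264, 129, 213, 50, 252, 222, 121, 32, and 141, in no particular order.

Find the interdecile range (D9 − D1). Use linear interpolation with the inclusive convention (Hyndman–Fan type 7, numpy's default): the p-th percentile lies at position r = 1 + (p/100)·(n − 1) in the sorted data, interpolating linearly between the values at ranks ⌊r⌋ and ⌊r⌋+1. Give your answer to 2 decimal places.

224.00

Sorted: 32, 40, 50, 121, 129, 141, 213, 222, 252, 264, 318.
n = 11.
P10: r = 2 (integer) → 40.
P90: r = 10 (integer) → 264.
Difference: 264 − 40 = 224.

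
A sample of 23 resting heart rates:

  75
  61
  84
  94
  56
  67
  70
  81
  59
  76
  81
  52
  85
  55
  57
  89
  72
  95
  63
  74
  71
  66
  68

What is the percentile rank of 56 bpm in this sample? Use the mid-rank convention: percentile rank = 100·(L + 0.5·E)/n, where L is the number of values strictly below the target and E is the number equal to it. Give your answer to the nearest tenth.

10.9

Sorted: 52, 55, 56, 57, 59, 61, 63, 66, 67, 68, 70, 71, 72, 74, 75, 76, 81, 81, 84, 85, 89, 94, 95.
Count below 56: L = 2; count equal: E = 1; n = 23.
Percentile rank = 100·(2 + 0.5·1)/23 = 100·2.5/23 = 10.87.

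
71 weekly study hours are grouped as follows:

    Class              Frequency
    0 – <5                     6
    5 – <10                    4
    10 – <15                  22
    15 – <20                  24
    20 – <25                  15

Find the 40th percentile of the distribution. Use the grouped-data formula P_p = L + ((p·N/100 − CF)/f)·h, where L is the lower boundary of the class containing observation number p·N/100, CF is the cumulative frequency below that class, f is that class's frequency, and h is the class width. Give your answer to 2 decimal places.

14.18

N = 71; target position k = 40/100 · 71 = 28.4.
Cumulative frequencies: 6, 10, 32, 56, 71.
Observation 28.4 falls in the class 10 – <15.
L = 10, CF = 10, f = 22, h = 5.
P40 = 10 + ((28.4 − 10)/22)·5 = 10 + 4.18182 = 14.1818.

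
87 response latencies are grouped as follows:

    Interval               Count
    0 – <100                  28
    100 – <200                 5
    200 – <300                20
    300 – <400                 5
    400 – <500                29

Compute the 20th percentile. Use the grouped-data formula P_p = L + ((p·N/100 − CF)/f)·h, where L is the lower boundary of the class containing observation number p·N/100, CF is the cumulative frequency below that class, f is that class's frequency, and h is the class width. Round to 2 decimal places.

N = 87; target position k = 20/100 · 87 = 17.4.
Cumulative frequencies: 28, 33, 53, 58, 87.
Observation 17.4 falls in the class 0 – <100.
L = 0, CF = 0, f = 28, h = 100.
P20 = 0 + ((17.4 − 0)/28)·100 = 0 + 62.1429 = 62.1429.

62.14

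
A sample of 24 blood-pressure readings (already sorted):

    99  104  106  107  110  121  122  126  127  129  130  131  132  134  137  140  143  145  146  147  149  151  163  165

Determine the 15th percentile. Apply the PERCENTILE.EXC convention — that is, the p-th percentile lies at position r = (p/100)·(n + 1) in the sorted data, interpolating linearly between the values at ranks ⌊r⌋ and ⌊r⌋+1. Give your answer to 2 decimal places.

n = 24.
r = (15/100)·(24 + 1) = 3.75.
Rank 3 is 106 and rank 4 is 107.
Interpolate: 106 + 0.75·(107 − 106) = 106 + 0.75·1 = 106.75.

106.75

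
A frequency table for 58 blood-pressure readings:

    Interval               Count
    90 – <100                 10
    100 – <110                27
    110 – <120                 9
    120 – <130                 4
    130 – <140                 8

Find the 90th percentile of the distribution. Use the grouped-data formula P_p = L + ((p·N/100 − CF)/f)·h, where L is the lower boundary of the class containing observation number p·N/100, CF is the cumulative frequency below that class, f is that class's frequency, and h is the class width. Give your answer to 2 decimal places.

N = 58; target position k = 90/100 · 58 = 52.2.
Cumulative frequencies: 10, 37, 46, 50, 58.
Observation 52.2 falls in the class 130 – <140.
L = 130, CF = 50, f = 8, h = 10.
P90 = 130 + ((52.2 − 50)/8)·10 = 130 + 2.75 = 132.75.

132.75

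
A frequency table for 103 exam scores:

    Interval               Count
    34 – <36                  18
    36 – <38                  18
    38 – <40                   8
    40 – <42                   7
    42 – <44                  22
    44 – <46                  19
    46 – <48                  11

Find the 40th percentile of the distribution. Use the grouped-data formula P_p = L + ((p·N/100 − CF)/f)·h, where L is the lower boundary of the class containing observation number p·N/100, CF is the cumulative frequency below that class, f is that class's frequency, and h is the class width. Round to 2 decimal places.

N = 103; target position k = 40/100 · 103 = 41.2.
Cumulative frequencies: 18, 36, 44, 51, 73, 92, 103.
Observation 41.2 falls in the class 38 – <40.
L = 38, CF = 36, f = 8, h = 2.
P40 = 38 + ((41.2 − 36)/8)·2 = 38 + 1.3 = 39.3.

39.30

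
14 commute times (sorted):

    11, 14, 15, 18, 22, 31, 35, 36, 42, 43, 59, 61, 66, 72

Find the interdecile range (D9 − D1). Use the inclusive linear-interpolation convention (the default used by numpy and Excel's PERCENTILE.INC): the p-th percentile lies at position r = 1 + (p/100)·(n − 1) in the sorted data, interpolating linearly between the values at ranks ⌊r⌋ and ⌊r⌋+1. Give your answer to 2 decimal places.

50.20

n = 14.
P10: r = 2.3; ranks 2–3 are 14, 15; interpolating gives 14.3.
P90: r = 12.7; ranks 12–13 are 61, 66; interpolating gives 64.5.
Difference: 64.5 − 14.3 = 50.2.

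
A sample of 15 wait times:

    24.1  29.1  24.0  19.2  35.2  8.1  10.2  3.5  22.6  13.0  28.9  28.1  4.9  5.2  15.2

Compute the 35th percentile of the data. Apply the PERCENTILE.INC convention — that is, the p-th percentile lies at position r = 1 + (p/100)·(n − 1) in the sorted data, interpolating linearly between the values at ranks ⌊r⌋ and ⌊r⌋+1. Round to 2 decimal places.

12.72

Sorted: 3.5, 4.9, 5.2, 8.1, 10.2, 13.0, 15.2, 19.2, 22.6, 24.0, 24.1, 28.1, 28.9, 29.1, 35.2.
n = 15.
r = 1 + (35/100)·(15 − 1) = 1 + 4.9 = 5.9.
Rank 5 is 10.2 and rank 6 is 13.0.
Interpolate: 10.2 + 0.9·(13.0 − 10.2) = 10.2 + 0.9·2.8 = 12.72.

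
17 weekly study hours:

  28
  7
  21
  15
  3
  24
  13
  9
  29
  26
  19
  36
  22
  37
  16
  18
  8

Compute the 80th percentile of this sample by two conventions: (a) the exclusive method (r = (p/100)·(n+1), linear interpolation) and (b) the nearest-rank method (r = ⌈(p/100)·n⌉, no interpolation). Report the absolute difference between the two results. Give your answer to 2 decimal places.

Sorted: 3, 7, 8, 9, 13, 15, 16, 18, 19, 21, 22, 24, 26, 28, 29, 36, 37.
n = 17.
(a) r = 14.4; between ranks 14 (28) and 15 (29): 28.4.
(b) the nearest-rank method: rank 14 → 28.
|28.4 − 28| = 0.4.

0.40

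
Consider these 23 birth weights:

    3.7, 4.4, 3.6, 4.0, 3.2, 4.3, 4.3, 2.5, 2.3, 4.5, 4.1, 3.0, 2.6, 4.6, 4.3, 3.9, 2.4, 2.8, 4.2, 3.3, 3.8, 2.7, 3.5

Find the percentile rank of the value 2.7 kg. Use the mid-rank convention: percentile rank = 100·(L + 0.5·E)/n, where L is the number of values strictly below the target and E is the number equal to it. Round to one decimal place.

Sorted: 2.3, 2.4, 2.5, 2.6, 2.7, 2.8, 3.0, 3.2, 3.3, 3.5, 3.6, 3.7, 3.8, 3.9, 4.0, 4.1, 4.2, 4.3, 4.3, 4.3, 4.4, 4.5, 4.6.
Count below 2.7: L = 4; count equal: E = 1; n = 23.
Percentile rank = 100·(4 + 0.5·1)/23 = 100·4.5/23 = 19.57.

19.6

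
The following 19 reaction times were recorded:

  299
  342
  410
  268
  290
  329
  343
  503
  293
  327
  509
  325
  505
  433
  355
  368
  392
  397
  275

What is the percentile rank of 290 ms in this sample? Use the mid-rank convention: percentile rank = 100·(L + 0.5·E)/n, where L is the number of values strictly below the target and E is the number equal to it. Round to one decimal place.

13.2

Sorted: 268, 275, 290, 293, 299, 325, 327, 329, 342, 343, 355, 368, 392, 397, 410, 433, 503, 505, 509.
Count below 290: L = 2; count equal: E = 1; n = 19.
Percentile rank = 100·(2 + 0.5·1)/19 = 100·2.5/19 = 13.16.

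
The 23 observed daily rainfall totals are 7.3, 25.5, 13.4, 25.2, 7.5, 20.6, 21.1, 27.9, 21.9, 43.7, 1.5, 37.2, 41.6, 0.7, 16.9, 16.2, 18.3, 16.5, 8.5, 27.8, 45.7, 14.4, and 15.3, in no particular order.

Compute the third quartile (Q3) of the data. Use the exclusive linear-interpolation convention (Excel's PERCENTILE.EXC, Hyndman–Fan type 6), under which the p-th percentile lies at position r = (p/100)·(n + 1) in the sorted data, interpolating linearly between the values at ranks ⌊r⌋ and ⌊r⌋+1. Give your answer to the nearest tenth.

Sorted: 0.7, 1.5, 7.3, 7.5, 8.5, 13.4, 14.4, 15.3, 16.2, 16.5, 16.9, 18.3, 20.6, 21.1, 21.9, 25.2, 25.5, 27.8, 27.9, 37.2, 41.6, 43.7, 45.7.
n = 23.
r = (75/100)·(23 + 1) = 18.
r is an integer, so P75 is the value at rank 18: 27.8.

27.8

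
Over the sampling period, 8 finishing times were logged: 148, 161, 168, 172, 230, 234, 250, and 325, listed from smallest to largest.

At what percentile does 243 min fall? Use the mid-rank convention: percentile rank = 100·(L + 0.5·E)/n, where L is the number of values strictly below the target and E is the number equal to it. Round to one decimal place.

Count below 243: L = 6; count equal: E = 0; n = 8.
Percentile rank = 100·(6 + 0.5·0)/8 = 100·6/8 = 75.

75.0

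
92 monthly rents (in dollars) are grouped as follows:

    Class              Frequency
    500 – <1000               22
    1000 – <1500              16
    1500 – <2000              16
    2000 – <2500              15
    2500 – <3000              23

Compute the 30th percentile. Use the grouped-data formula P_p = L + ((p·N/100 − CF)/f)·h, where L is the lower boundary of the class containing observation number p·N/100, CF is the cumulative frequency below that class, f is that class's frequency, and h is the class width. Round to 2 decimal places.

N = 92; target position k = 30/100 · 92 = 27.6.
Cumulative frequencies: 22, 38, 54, 69, 92.
Observation 27.6 falls in the class 1000 – <1500.
L = 1000, CF = 22, f = 16, h = 500.
P30 = 1000 + ((27.6 − 22)/16)·500 = 1000 + 175 = 1175.

1175.00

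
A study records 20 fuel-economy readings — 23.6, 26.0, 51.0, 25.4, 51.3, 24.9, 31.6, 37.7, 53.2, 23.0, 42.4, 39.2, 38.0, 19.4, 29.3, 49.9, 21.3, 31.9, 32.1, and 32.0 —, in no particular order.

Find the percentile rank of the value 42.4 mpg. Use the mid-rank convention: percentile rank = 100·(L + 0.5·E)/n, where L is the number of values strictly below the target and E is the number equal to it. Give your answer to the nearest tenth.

77.5

Sorted: 19.4, 21.3, 23.0, 23.6, 24.9, 25.4, 26.0, 29.3, 31.6, 31.9, 32.0, 32.1, 37.7, 38.0, 39.2, 42.4, 49.9, 51.0, 51.3, 53.2.
Count below 42.4: L = 15; count equal: E = 1; n = 20.
Percentile rank = 100·(15 + 0.5·1)/20 = 100·15.5/20 = 77.5.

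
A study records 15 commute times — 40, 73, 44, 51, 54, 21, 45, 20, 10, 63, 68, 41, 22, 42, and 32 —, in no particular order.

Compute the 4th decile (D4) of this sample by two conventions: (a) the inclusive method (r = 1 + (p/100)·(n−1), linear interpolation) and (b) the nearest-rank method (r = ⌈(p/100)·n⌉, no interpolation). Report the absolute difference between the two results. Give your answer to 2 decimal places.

0.60

Sorted: 10, 20, 21, 22, 32, 40, 41, 42, 44, 45, 51, 54, 63, 68, 73.
n = 15.
(a) r = 6.6; between ranks 6 (40) and 7 (41): 40.6.
(b) the nearest-rank method: rank 6 → 40.
|40.6 − 40| = 0.6.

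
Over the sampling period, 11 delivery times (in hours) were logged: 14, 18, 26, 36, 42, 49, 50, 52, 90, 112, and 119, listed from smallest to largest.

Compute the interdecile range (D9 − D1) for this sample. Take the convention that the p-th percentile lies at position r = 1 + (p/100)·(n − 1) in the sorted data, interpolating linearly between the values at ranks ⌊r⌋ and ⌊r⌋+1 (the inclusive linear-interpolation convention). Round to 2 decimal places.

94.00

n = 11.
P10: r = 2 (integer) → 18.
P90: r = 10 (integer) → 112.
Difference: 112 − 18 = 94.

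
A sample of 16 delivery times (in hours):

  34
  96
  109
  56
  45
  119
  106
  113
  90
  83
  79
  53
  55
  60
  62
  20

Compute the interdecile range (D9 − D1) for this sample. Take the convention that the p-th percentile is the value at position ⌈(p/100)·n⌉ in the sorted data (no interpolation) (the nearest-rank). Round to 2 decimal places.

79.00

Sorted: 20, 34, 45, 53, 55, 56, 60, 62, 79, 83, 90, 96, 106, 109, 113, 119.
n = 16.
P10: rank ⌈10/100·16⌉ = 2 → 34.
P90: rank ⌈90/100·16⌉ = 15 → 113.
Difference: 113 − 34 = 79.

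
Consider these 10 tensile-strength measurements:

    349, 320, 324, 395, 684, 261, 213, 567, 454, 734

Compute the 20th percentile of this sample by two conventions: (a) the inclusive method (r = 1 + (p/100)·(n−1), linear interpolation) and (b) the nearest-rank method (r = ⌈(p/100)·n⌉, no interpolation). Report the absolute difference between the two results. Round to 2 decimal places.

Sorted: 213, 261, 320, 324, 349, 395, 454, 567, 684, 734.
n = 10.
(a) r = 2.8; between ranks 2 (261) and 3 (320): 308.2.
(b) the nearest-rank method: rank 2 → 261.
|308.2 − 261| = 47.2.

47.20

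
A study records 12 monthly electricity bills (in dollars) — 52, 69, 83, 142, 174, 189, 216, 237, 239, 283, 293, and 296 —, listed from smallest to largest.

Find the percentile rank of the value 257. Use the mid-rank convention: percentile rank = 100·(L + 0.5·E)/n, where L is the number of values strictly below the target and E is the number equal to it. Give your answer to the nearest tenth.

75.0

Count below 257: L = 9; count equal: E = 0; n = 12.
Percentile rank = 100·(9 + 0.5·0)/12 = 100·9/12 = 75.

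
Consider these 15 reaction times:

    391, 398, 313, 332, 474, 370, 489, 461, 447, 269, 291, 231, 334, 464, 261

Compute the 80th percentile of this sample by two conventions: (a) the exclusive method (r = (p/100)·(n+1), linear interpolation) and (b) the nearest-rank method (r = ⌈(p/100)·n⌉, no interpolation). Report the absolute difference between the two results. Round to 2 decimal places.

Sorted: 231, 261, 269, 291, 313, 332, 334, 370, 391, 398, 447, 461, 464, 474, 489.
n = 15.
(a) r = 12.8; between ranks 12 (461) and 13 (464): 463.4.
(b) the nearest-rank method: rank 12 → 461.
|463.4 − 461| = 2.4.

2.40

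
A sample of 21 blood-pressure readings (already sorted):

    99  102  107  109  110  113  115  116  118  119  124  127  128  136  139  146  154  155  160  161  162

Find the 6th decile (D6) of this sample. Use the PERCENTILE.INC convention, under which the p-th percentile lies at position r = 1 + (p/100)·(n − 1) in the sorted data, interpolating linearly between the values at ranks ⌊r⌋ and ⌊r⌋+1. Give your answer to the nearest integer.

128

n = 21.
r = 1 + (60/100)·(21 − 1) = 1 + 12 = 13.
r is an integer, so P60 is the value at rank 13: 128.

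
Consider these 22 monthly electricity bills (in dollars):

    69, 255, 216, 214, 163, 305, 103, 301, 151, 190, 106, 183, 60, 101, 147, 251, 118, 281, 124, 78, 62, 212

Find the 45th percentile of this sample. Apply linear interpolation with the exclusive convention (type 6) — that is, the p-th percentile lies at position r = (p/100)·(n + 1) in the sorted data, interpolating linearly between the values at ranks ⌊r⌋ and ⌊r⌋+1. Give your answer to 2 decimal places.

Sorted: 60, 62, 69, 78, 101, 103, 106, 118, 124, 147, 151, 163, 183, 190, 212, 214, 216, 251, 255, 281, 301, 305.
n = 22.
r = (45/100)·(22 + 1) = 10.35.
Rank 10 is 147 and rank 11 is 151.
Interpolate: 147 + 0.35·(151 − 147) = 147 + 0.35·4 = 148.4.

148.40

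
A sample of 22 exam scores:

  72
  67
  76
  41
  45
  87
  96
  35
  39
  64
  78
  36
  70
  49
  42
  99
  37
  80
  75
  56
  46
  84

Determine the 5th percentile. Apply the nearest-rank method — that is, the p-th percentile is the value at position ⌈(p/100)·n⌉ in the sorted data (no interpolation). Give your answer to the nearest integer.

36

Sorted: 35, 36, 37, 39, 41, 42, 45, 46, 49, 56, 64, 67, 70, 72, 75, 76, 78, 80, 84, 87, 96, 99.
n = 22.
Position = ⌈5/100 · 22⌉ = ⌈1.1⌉ = 2.
The value at rank 2 is 36.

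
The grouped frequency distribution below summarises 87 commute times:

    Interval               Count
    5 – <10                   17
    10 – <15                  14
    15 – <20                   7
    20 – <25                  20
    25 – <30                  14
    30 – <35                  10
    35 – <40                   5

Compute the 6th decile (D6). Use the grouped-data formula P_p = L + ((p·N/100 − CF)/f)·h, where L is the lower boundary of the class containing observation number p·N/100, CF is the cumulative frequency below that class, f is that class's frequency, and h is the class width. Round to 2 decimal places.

23.55

N = 87; target position k = 60/100 · 87 = 52.2.
Cumulative frequencies: 17, 31, 38, 58, 72, 82, 87.
Observation 52.2 falls in the class 20 – <25.
L = 20, CF = 38, f = 20, h = 5.
P60 = 20 + ((52.2 − 38)/20)·5 = 20 + 3.55 = 23.55.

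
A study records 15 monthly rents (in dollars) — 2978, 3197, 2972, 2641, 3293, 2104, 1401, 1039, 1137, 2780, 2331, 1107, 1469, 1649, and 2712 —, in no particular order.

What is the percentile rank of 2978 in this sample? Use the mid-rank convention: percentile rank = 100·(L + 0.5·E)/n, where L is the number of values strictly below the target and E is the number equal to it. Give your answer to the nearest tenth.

Sorted: 1039, 1107, 1137, 1401, 1469, 1649, 2104, 2331, 2641, 2712, 2780, 2972, 2978, 3197, 3293.
Count below 2978: L = 12; count equal: E = 1; n = 15.
Percentile rank = 100·(12 + 0.5·1)/15 = 100·12.5/15 = 83.33.

83.3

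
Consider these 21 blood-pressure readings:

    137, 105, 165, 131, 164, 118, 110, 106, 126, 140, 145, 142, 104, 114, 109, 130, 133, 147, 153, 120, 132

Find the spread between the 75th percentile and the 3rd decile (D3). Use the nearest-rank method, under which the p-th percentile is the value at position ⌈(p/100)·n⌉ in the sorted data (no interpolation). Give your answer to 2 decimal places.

Sorted: 104, 105, 106, 109, 110, 114, 118, 120, 126, 130, 131, 132, 133, 137, 140, 142, 145, 147, 153, 164, 165.
n = 21.
P30: rank ⌈30/100·21⌉ = 7 → 118.
P75: rank ⌈75/100·21⌉ = 16 → 142.
Difference: 142 − 118 = 24.

24.00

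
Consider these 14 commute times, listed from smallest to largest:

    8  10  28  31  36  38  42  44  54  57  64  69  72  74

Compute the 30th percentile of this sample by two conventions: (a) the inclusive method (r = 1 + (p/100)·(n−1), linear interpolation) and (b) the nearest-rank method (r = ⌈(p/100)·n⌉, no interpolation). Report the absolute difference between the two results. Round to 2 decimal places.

n = 14.
(a) r = 4.9; between ranks 4 (31) and 5 (36): 35.5.
(b) the nearest-rank method: rank 5 → 36.
|35.5 − 36| = 0.5.

0.50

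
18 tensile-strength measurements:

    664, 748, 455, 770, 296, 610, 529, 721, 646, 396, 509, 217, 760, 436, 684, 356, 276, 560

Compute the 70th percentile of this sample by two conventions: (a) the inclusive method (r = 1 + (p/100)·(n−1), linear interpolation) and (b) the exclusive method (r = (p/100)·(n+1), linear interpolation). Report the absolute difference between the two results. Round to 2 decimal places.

Sorted: 217, 276, 296, 356, 396, 436, 455, 509, 529, 560, 610, 646, 664, 684, 721, 748, 760, 770.
n = 18.
(a) r = 12.9; between ranks 12 (646) and 13 (664): 662.2.
(b) r = 13.3; between ranks 13 (664) and 14 (684): 670.
|662.2 − 670| = 7.8.

7.80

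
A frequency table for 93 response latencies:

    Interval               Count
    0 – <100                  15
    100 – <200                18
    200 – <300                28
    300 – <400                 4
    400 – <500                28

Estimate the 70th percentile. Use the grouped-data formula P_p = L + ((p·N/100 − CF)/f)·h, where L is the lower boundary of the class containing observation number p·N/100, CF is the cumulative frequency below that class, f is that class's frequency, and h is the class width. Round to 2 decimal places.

N = 93; target position k = 70/100 · 93 = 65.1.
Cumulative frequencies: 15, 33, 61, 65, 93.
Observation 65.1 falls in the class 400 – <500.
L = 400, CF = 65, f = 28, h = 100.
P70 = 400 + ((65.1 − 65)/28)·100 = 400 + 0.357143 = 400.357.

400.36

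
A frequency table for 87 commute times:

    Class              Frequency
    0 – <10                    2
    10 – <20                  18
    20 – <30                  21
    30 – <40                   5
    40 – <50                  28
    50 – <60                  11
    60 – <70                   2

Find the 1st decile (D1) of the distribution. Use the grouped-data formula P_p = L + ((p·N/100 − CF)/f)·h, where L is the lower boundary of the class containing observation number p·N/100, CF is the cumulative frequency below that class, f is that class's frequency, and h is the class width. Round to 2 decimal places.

13.72

N = 87; target position k = 10/100 · 87 = 8.7.
Cumulative frequencies: 2, 20, 41, 46, 74, 85, 87.
Observation 8.7 falls in the class 10 – <20.
L = 10, CF = 2, f = 18, h = 10.
P10 = 10 + ((8.7 − 2)/18)·10 = 10 + 3.72222 = 13.7222.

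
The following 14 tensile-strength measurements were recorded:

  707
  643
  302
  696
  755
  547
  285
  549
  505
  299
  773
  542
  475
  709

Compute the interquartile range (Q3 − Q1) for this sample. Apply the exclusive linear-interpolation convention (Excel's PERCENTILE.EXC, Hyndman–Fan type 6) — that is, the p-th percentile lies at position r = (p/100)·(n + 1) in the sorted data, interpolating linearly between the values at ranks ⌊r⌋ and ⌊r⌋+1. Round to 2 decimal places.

Sorted: 285, 299, 302, 475, 505, 542, 547, 549, 643, 696, 707, 709, 755, 773.
n = 14.
P25: r = 3.75; ranks 3–4 are 302, 475; interpolating gives 431.75.
P75: r = 11.25; ranks 11–12 are 707, 709; interpolating gives 707.5.
Difference: 707.5 − 431.75 = 275.75.

275.75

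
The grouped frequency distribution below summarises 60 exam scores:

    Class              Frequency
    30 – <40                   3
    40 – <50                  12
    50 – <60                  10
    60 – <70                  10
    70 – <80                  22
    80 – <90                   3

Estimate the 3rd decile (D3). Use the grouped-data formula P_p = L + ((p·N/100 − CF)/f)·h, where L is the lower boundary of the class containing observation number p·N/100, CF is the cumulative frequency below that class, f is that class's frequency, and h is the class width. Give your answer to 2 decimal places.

N = 60; target position k = 30/100 · 60 = 18.
Cumulative frequencies: 3, 15, 25, 35, 57, 60.
Observation 18 falls in the class 50 – <60.
L = 50, CF = 15, f = 10, h = 10.
P30 = 50 + ((18 − 15)/10)·10 = 50 + 3 = 53.

53.00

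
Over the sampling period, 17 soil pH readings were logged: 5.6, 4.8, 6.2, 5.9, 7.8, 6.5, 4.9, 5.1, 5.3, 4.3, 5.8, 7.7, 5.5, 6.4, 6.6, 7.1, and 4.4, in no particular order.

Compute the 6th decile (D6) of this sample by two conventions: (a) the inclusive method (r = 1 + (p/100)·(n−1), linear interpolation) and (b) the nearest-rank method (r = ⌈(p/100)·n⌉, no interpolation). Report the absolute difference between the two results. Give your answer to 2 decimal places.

0.12

Sorted: 4.3, 4.4, 4.8, 4.9, 5.1, 5.3, 5.5, 5.6, 5.8, 5.9, 6.2, 6.4, 6.5, 6.6, 7.1, 7.7, 7.8.
n = 17.
(a) r = 10.6; between ranks 10 (5.9) and 11 (6.2): 6.08.
(b) the nearest-rank method: rank 11 → 6.2.
|6.08 − 6.2| = 0.12.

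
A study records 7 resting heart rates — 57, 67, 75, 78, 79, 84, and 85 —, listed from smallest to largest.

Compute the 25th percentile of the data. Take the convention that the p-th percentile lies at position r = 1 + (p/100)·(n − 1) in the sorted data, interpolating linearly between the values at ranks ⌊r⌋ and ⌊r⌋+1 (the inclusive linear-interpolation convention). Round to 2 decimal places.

n = 7.
r = 1 + (25/100)·(7 − 1) = 1 + 1.5 = 2.5.
Rank 2 is 67 and rank 3 is 75.
Interpolate: 67 + 0.5·(75 − 67) = 67 + 0.5·8 = 71.

71.00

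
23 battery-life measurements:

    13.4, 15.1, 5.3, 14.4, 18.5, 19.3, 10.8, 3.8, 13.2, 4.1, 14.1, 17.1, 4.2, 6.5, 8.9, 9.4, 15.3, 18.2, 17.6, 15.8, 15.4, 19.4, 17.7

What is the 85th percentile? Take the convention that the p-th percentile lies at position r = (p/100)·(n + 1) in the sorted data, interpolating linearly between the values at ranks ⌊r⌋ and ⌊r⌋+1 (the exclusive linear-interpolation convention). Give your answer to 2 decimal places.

18.32

Sorted: 3.8, 4.1, 4.2, 5.3, 6.5, 8.9, 9.4, 10.8, 13.2, 13.4, 14.1, 14.4, 15.1, 15.3, 15.4, 15.8, 17.1, 17.6, 17.7, 18.2, 18.5, 19.3, 19.4.
n = 23.
r = (85/100)·(23 + 1) = 20.4.
Rank 20 is 18.2 and rank 21 is 18.5.
Interpolate: 18.2 + 0.4·(18.5 − 18.2) = 18.2 + 0.4·0.3 = 18.32.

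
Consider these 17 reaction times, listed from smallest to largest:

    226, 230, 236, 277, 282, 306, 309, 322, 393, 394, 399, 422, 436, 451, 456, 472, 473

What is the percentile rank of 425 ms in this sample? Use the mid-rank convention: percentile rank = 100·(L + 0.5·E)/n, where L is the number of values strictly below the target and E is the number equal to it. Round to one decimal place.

Count below 425: L = 12; count equal: E = 0; n = 17.
Percentile rank = 100·(12 + 0.5·0)/17 = 100·12/17 = 70.59.

70.6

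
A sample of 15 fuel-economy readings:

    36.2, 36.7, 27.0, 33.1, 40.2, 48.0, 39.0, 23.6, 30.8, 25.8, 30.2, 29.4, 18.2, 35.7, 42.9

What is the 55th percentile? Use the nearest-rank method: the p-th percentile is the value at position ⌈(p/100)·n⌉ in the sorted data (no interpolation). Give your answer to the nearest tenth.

35.7

Sorted: 18.2, 23.6, 25.8, 27.0, 29.4, 30.2, 30.8, 33.1, 35.7, 36.2, 36.7, 39.0, 40.2, 42.9, 48.0.
n = 15.
Position = ⌈55/100 · 15⌉ = ⌈8.25⌉ = 9.
The value at rank 9 is 35.7.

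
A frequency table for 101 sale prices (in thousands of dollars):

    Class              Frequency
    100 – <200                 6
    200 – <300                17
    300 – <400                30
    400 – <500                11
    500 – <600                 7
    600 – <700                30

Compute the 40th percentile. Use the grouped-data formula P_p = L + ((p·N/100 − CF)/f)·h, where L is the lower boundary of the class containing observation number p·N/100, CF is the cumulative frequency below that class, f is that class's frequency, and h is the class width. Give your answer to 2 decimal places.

358.00

N = 101; target position k = 40/100 · 101 = 40.4.
Cumulative frequencies: 6, 23, 53, 64, 71, 101.
Observation 40.4 falls in the class 300 – <400.
L = 300, CF = 23, f = 30, h = 100.
P40 = 300 + ((40.4 − 23)/30)·100 = 300 + 58 = 358.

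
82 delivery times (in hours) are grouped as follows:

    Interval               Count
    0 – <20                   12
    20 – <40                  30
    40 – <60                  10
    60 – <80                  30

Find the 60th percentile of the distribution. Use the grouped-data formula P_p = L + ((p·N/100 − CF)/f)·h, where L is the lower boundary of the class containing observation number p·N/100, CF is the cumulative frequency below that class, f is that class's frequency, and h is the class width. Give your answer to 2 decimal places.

54.40

N = 82; target position k = 60/100 · 82 = 49.2.
Cumulative frequencies: 12, 42, 52, 82.
Observation 49.2 falls in the class 40 – <60.
L = 40, CF = 42, f = 10, h = 20.
P60 = 40 + ((49.2 − 42)/10)·20 = 40 + 14.4 = 54.4.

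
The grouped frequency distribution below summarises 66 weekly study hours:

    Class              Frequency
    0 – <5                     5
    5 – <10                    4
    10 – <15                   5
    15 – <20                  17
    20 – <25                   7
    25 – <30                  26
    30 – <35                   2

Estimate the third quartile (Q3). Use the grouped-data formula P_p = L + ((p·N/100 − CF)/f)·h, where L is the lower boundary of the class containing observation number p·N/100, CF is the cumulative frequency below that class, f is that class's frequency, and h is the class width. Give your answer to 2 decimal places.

N = 66; target position k = 75/100 · 66 = 49.5.
Cumulative frequencies: 5, 9, 14, 31, 38, 64, 66.
Observation 49.5 falls in the class 25 – <30.
L = 25, CF = 38, f = 26, h = 5.
P75 = 25 + ((49.5 − 38)/26)·5 = 25 + 2.21154 = 27.2115.

27.21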